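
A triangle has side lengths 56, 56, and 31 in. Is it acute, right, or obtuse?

acute

Compare the square of the longest side to the sum of squares of the other two: 31² + 56² = 4097 > 3136 = 56².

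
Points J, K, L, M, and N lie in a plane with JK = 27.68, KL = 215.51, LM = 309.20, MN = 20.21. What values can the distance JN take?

The maximum is all hops collinear in one direction: 27.68 + 215.51 + 309.20 + 20.21 = 572.60.
The longest hop is 309.20; the others sum to 263.40. Folding the others back against it leaves at least 309.20 − 263.40 = 45.80.

45.80 ≤ JN ≤ 572.60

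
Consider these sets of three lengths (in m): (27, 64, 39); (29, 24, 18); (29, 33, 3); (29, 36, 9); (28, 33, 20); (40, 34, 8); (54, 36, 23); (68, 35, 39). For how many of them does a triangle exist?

(27,39,64): 27+39 > 64 → valid
(18,24,29): 18+24 > 29 → valid
(3,29,33): 3+29 ≤ 33 → not valid
(9,29,36): 9+29 > 36 → valid
(20,28,33): 20+28 > 33 → valid
(8,34,40): 8+34 > 40 → valid
(23,36,54): 23+36 > 54 → valid
(35,39,68): 35+39 > 68 → valid
7 of the 8 triples form a triangle.

7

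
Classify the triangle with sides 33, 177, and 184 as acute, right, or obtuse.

obtuse

Compare the square of the longest side to the sum of squares of the other two: 33² + 177² = 32418 < 33856 = 184².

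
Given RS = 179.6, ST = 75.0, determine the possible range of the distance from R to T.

104.6 ≤ RT ≤ 254.6

By the triangle inequality, |179.6 − 75.0| ≤ RT ≤ 179.6 + 75.0.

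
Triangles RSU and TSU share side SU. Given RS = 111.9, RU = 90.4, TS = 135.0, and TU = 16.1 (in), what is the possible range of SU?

118.9 < SU < 151.1

From triangle RSU: |111.9 − 90.4| < SU < 111.9 + 90.4, i.e. 21.5 < SU < 202.3.
From triangle TSU: 118.9 < SU < 151.1.
Both must hold, so SU lies in the intersection.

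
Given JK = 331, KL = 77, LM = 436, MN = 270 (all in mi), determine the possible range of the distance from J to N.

0 ≤ JN ≤ 1114 mi

The maximum is all hops collinear in one direction: 331 + 77 + 436 + 270 = 1114.
The longest hop is 436; the others sum to 678. Since 436 ≤ 678, the path can fold back on itself completely, so the minimum distance is 0.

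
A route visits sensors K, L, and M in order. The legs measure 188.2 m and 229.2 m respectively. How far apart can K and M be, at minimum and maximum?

By the triangle inequality, |188.2 − 229.2| ≤ KM ≤ 188.2 + 229.2.

41.0 ≤ KM ≤ 417.4 m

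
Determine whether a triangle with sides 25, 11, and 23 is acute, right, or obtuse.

Compare the square of the longest side to the sum of squares of the other two: 11² + 23² = 650 > 625 = 25².

acute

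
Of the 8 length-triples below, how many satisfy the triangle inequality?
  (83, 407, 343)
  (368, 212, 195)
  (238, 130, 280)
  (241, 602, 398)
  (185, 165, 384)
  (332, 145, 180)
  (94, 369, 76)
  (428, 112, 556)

4

(83,343,407): 83+343 > 407 → valid
(195,212,368): 195+212 > 368 → valid
(130,238,280): 130+238 > 280 → valid
(241,398,602): 241+398 > 602 → valid
(165,185,384): 165+185 ≤ 384 → not valid
(145,180,332): 145+180 ≤ 332 → not valid
(76,94,369): 76+94 ≤ 369 → not valid
(112,428,556): 112+428 ≤ 556 → not valid
4 of the 8 triples form a triangle.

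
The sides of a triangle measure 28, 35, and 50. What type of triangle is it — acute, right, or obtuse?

Compare the square of the longest side to the sum of squares of the other two: 28² + 35² = 2009 < 2500 = 50².

obtuse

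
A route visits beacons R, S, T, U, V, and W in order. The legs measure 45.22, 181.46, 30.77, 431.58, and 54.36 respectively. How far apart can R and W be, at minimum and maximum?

119.77 ≤ RW ≤ 743.39

The maximum is all hops collinear in one direction: 45.22 + 181.46 + 30.77 + 431.58 + 54.36 = 743.39.
The longest hop is 431.58; the others sum to 311.81. Folding the others back against it leaves at least 431.58 − 311.81 = 119.77.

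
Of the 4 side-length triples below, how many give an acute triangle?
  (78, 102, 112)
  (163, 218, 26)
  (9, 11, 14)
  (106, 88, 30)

(78,102,112): 78²+102² = 16488 > 12544 = 112² → acute
(163,218,26): 26+163 ≤ 218, not a triangle
(9,11,14): 9²+11² = 202 > 196 = 14² → acute
(106,88,30): 30²+88² = 8644 < 11236 = 106² → obtuse
2 of the 4 are acute.

2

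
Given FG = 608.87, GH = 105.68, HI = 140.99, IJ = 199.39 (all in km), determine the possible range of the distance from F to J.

162.81 ≤ FJ ≤ 1054.93 km

The maximum is all hops collinear in one direction: 608.87 + 105.68 + 140.99 + 199.39 = 1054.93.
The longest hop is 608.87; the others sum to 446.06. Folding the others back against it leaves at least 608.87 − 446.06 = 162.81.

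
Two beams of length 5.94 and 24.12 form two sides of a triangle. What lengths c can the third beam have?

By the triangle inequality, c must be less than 5.94 + 24.12 = 30.06 and greater than |5.94 − 24.12| = 18.18.

18.18 < c < 30.06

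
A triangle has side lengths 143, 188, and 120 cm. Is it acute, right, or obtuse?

obtuse

Compare the square of the longest side to the sum of squares of the other two: 120² + 143² = 34849 < 35344 = 188².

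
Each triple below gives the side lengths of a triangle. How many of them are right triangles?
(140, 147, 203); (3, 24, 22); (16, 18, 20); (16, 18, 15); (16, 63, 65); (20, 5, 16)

(140,147,203): 140²+147² = 41209 = 203² → right
(3,24,22): 3²+22² = 493 < 576 = 24² → obtuse
(16,18,20): 16²+18² = 580 > 400 = 20² → acute
(16,18,15): 15²+16² = 481 > 324 = 18² → acute
(16,63,65): 16²+63² = 4225 = 65² → right
(20,5,16): 5²+16² = 281 < 400 = 20² → obtuse
2 of the 6 are right.

2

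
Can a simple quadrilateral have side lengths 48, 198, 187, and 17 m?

Yes

A quadrilateral exists iff every side is shorter than the sum of the others — equivalently, the longest side is less than the sum of the rest.
Longest side 198 < 252 (sum of the remaining 3), so yes.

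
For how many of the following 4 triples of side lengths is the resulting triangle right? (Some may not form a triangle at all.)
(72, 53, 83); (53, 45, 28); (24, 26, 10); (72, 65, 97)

(72,53,83): 53²+72² = 7993 > 6889 = 83² → acute
(53,45,28): 28²+45² = 2809 = 53² → right
(24,26,10): 10²+24² = 676 = 26² → right
(72,65,97): 65²+72² = 9409 = 97² → right
3 of the 4 are right.

3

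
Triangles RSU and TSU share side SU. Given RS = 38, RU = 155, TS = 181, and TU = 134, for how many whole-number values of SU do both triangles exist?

75

From triangle RSU: 117 < SU < 193.
From triangle TSU: 47 < SU < 315.
Intersection: 117 < SU < 193, so integers 118 through 192: 75 values.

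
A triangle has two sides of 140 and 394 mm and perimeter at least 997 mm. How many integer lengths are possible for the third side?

71

Triangle inequality: 254 < x < 534. Perimeter ≥ 997 gives x ≥ 997 − 140 − 394 = 463.
So 463 ≤ x < 534; integers 463 through 533: 71 values.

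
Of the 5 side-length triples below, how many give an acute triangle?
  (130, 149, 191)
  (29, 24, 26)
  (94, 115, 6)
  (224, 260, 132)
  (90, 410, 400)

2

(130,149,191): 130²+149² = 39101 > 36481 = 191² → acute
(29,24,26): 24²+26² = 1252 > 841 = 29² → acute
(94,115,6): 6+94 ≤ 115, not a triangle
(224,260,132): 132²+224² = 67600 = 260² → right
(90,410,400): 90²+400² = 168100 = 410² → right
2 of the 5 are acute.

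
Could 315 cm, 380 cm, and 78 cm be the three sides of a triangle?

Yes

The longest side is 380, and the other two sum to 393.
Since 393 > 380, the triangle inequality holds.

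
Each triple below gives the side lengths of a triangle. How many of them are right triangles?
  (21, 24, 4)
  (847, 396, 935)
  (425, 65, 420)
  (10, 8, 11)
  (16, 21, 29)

(21,24,4): 4²+21² = 457 < 576 = 24² → obtuse
(847,396,935): 396²+847² = 874225 = 935² → right
(425,65,420): 65²+420² = 180625 = 425² → right
(10,8,11): 8²+10² = 164 > 121 = 11² → acute
(16,21,29): 16²+21² = 697 < 841 = 29² → obtuse
2 of the 5 are right.

2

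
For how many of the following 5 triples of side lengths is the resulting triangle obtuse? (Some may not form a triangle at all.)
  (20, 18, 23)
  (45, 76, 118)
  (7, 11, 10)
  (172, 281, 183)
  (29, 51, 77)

3

(20,18,23): 18²+20² = 724 > 529 = 23² → acute
(45,76,118): 45²+76² = 7801 < 13924 = 118² → obtuse
(7,11,10): 7²+10² = 149 > 121 = 11² → acute
(172,281,183): 172²+183² = 63073 < 78961 = 281² → obtuse
(29,51,77): 29²+51² = 3442 < 5929 = 77² → obtuse
3 of the 5 are obtuse.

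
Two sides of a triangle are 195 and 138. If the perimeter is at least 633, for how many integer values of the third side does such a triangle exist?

33

Triangle inequality: 57 < x < 333. Perimeter ≥ 633 gives x ≥ 633 − 195 − 138 = 300.
So 300 ≤ x < 333; integers 300 through 332: 33 values.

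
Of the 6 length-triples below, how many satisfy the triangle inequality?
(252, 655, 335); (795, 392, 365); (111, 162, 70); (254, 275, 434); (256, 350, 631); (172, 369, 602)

(252,335,655): 252+335 ≤ 655 → not valid
(365,392,795): 365+392 ≤ 795 → not valid
(70,111,162): 70+111 > 162 → valid
(254,275,434): 254+275 > 434 → valid
(256,350,631): 256+350 ≤ 631 → not valid
(172,369,602): 172+369 ≤ 602 → not valid
2 of the 6 triples form a triangle.

2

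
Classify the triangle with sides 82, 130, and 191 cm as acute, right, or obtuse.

Compare the square of the longest side to the sum of squares of the other two: 82² + 130² = 23624 < 36481 = 191².

obtuse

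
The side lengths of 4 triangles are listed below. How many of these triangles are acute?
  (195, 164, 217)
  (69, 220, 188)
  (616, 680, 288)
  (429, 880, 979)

(195,164,217): 164²+195² = 64921 > 47089 = 217² → acute
(69,220,188): 69²+188² = 40105 < 48400 = 220² → obtuse
(616,680,288): 288²+616² = 462400 = 680² → right
(429,880,979): 429²+880² = 958441 = 979² → right
1 of the 4 is acute.

1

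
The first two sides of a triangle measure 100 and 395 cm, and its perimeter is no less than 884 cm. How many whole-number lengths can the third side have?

Triangle inequality: 295 < x < 495. Perimeter ≥ 884 gives x ≥ 884 − 100 − 395 = 389.
So 389 ≤ x < 495; integers 389 through 494: 106 values.

106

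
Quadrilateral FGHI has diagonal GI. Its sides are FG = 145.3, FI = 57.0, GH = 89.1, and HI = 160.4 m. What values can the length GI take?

88.3 < GI < 202.3

From triangle FGI: |145.3 − 57.0| < GI < 145.3 + 57.0, i.e. 88.3 < GI < 202.3.
From triangle HGI: 71.3 < GI < 249.5.
Both must hold, so GI lies in the intersection.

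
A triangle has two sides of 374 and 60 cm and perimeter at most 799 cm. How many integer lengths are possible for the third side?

Triangle inequality: 314 < x < 434. Perimeter ≤ 799 gives x ≤ 799 − 374 − 60 = 365.
So 314 < x ≤ 365; integers 315 through 365: 51 values.

51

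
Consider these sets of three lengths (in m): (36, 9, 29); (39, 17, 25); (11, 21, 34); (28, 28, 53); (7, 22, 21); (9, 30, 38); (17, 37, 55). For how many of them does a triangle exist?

5

(9,29,36): 9+29 > 36 → valid
(17,25,39): 17+25 > 39 → valid
(11,21,34): 11+21 ≤ 34 → not valid
(28,28,53): 28+28 > 53 → valid
(7,21,22): 7+21 > 22 → valid
(9,30,38): 9+30 > 38 → valid
(17,37,55): 17+37 ≤ 55 → not valid
5 of the 7 triples form a triangle.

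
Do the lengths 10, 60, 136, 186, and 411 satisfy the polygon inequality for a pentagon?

For a pentagon, each side must be shorter than the sum of the others.
Here the longest side is 411, but the remaining 4 sides sum to only 392.

No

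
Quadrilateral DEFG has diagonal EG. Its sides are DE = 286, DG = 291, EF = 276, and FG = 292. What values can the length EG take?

16 < EG < 568

From triangle DEG: |286 − 291| < EG < 286 + 291, i.e. 5 < EG < 577.
From triangle FEG: 16 < EG < 568.
Both must hold, so EG lies in the intersection.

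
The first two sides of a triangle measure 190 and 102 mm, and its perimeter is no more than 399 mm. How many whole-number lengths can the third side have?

19

Triangle inequality: 88 < x < 292. Perimeter ≤ 399 gives x ≤ 399 − 190 − 102 = 107.
So 88 < x ≤ 107; integers 89 through 107: 19 values.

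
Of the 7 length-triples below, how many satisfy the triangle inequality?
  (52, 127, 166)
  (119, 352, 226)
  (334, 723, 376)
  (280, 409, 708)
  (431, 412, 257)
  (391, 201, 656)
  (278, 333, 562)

(52,127,166): 52+127 > 166 → valid
(119,226,352): 119+226 ≤ 352 → not valid
(334,376,723): 334+376 ≤ 723 → not valid
(280,409,708): 280+409 ≤ 708 → not valid
(257,412,431): 257+412 > 431 → valid
(201,391,656): 201+391 ≤ 656 → not valid
(278,333,562): 278+333 > 562 → valid
3 of the 7 triples form a triangle.

3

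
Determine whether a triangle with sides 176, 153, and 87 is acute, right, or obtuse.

acute

Compare the square of the longest side to the sum of squares of the other two: 87² + 153² = 30978 > 30976 = 176².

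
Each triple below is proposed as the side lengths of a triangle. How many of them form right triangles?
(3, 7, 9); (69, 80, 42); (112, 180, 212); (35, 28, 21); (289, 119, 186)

2

(3,7,9): 3²+7² = 58 < 81 = 9² → obtuse
(69,80,42): 42²+69² = 6525 > 6400 = 80² → acute
(112,180,212): 112²+180² = 44944 = 212² → right
(35,28,21): 21²+28² = 1225 = 35² → right
(289,119,186): 119²+186² = 48757 < 83521 = 289² → obtuse
2 of the 5 are right.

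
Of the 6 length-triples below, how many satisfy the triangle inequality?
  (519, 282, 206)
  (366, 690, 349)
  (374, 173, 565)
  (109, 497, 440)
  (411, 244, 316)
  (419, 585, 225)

4

(206,282,519): 206+282 ≤ 519 → not valid
(349,366,690): 349+366 > 690 → valid
(173,374,565): 173+374 ≤ 565 → not valid
(109,440,497): 109+440 > 497 → valid
(244,316,411): 244+316 > 411 → valid
(225,419,585): 225+419 > 585 → valid
4 of the 6 triples form a triangle.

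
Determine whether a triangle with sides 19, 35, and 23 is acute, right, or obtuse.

obtuse

Compare the square of the longest side to the sum of squares of the other two: 19² + 23² = 890 < 1225 = 35².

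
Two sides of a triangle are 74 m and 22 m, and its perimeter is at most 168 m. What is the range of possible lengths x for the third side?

52 < x ≤ 72

Triangle inequality alone gives 52 < x < 96.
The perimeter condition gives x ≤ 168 − 74 − 22 = 72.
Intersecting the two: 52 < x ≤ 72.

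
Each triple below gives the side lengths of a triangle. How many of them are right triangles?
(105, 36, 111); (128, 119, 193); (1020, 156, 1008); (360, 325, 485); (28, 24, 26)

3

(105,36,111): 36²+105² = 12321 = 111² → right
(128,119,193): 119²+128² = 30545 < 37249 = 193² → obtuse
(1020,156,1008): 156²+1008² = 1040400 = 1020² → right
(360,325,485): 325²+360² = 235225 = 485² → right
(28,24,26): 24²+26² = 1252 > 784 = 28² → acute
3 of the 5 are right.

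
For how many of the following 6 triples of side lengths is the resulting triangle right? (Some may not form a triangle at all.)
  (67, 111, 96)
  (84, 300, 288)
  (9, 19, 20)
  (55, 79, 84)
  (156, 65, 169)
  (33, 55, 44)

(67,111,96): 67²+96² = 13705 > 12321 = 111² → acute
(84,300,288): 84²+288² = 90000 = 300² → right
(9,19,20): 9²+19² = 442 > 400 = 20² → acute
(55,79,84): 55²+79² = 9266 > 7056 = 84² → acute
(156,65,169): 65²+156² = 28561 = 169² → right
(33,55,44): 33²+44² = 3025 = 55² → right
3 of the 6 are right.

3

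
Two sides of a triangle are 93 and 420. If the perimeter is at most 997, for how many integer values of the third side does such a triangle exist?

157

Triangle inequality: 327 < x < 513. Perimeter ≤ 997 gives x ≤ 997 − 93 − 420 = 484.
So 327 < x ≤ 484; integers 328 through 484: 157 values.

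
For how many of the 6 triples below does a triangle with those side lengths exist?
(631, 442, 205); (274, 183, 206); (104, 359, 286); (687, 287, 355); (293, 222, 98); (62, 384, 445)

(205,442,631): 205+442 > 631 → valid
(183,206,274): 183+206 > 274 → valid
(104,286,359): 104+286 > 359 → valid
(287,355,687): 287+355 ≤ 687 → not valid
(98,222,293): 98+222 > 293 → valid
(62,384,445): 62+384 > 445 → valid
5 of the 6 triples form a triangle.

5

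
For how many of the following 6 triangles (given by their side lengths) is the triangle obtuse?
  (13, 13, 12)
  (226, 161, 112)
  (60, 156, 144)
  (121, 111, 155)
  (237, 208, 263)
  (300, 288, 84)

(13,13,12): 12²+13² = 313 > 169 = 13² → acute
(226,161,112): 112²+161² = 38465 < 51076 = 226² → obtuse
(60,156,144): 60²+144² = 24336 = 156² → right
(121,111,155): 111²+121² = 26962 > 24025 = 155² → acute
(237,208,263): 208²+237² = 99433 > 69169 = 263² → acute
(300,288,84): 84²+288² = 90000 = 300² → right
1 of the 6 is obtuse.

1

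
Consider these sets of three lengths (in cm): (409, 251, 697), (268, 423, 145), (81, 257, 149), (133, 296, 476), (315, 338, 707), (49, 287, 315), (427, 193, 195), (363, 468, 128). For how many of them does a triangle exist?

(251,409,697): 251+409 ≤ 697 → not valid
(145,268,423): 145+268 ≤ 423 → not valid
(81,149,257): 81+149 ≤ 257 → not valid
(133,296,476): 133+296 ≤ 476 → not valid
(315,338,707): 315+338 ≤ 707 → not valid
(49,287,315): 49+287 > 315 → valid
(193,195,427): 193+195 ≤ 427 → not valid
(128,363,468): 128+363 > 468 → valid
2 of the 8 triples form a triangle.

2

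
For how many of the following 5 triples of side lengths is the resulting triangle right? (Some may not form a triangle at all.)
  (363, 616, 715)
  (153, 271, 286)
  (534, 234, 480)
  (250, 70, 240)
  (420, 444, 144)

4

(363,616,715): 363²+616² = 511225 = 715² → right
(153,271,286): 153²+271² = 96850 > 81796 = 286² → acute
(534,234,480): 234²+480² = 285156 = 534² → right
(250,70,240): 70²+240² = 62500 = 250² → right
(420,444,144): 144²+420² = 197136 = 444² → right
4 of the 5 are right.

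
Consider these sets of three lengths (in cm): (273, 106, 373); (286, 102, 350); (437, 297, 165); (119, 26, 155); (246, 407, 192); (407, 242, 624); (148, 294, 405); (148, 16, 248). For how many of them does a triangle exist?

6

(106,273,373): 106+273 > 373 → valid
(102,286,350): 102+286 > 350 → valid
(165,297,437): 165+297 > 437 → valid
(26,119,155): 26+119 ≤ 155 → not valid
(192,246,407): 192+246 > 407 → valid
(242,407,624): 242+407 > 624 → valid
(148,294,405): 148+294 > 405 → valid
(16,148,248): 16+148 ≤ 248 → not valid
6 of the 8 triples form a triangle.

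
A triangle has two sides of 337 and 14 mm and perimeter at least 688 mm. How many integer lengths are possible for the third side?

14

Triangle inequality: 323 < x < 351. Perimeter ≥ 688 gives x ≥ 688 − 337 − 14 = 337.
So 337 ≤ x < 351; integers 337 through 350: 14 values.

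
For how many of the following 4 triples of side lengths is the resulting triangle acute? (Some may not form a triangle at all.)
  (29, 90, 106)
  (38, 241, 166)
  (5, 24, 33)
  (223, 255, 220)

1

(29,90,106): 29²+90² = 8941 < 11236 = 106² → obtuse
(38,241,166): 38+166 ≤ 241, not a triangle
(5,24,33): 5+24 ≤ 33, not a triangle
(223,255,220): 220²+223² = 98129 > 65025 = 255² → acute
1 of the 4 is acute.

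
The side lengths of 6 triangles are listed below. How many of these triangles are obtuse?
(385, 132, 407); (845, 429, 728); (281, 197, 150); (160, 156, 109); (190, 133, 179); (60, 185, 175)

1

(385,132,407): 132²+385² = 165649 = 407² → right
(845,429,728): 429²+728² = 714025 = 845² → right
(281,197,150): 150²+197² = 61309 < 78961 = 281² → obtuse
(160,156,109): 109²+156² = 36217 > 25600 = 160² → acute
(190,133,179): 133²+179² = 49730 > 36100 = 190² → acute
(60,185,175): 60²+175² = 34225 = 185² → right
1 of the 6 is obtuse.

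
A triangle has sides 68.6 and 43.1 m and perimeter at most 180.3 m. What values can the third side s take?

Triangle inequality alone gives 25.5 < s < 111.7.
The perimeter condition gives s ≤ 180.3 − 68.6 − 43.1 = 68.6.
Intersecting the two: 25.5 < s ≤ 68.6.

25.5 < s ≤ 68.6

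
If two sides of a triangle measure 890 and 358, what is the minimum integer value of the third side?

533

The third side must be strictly greater than |890 − 358| = 532.
The smallest integer above 532 is 533.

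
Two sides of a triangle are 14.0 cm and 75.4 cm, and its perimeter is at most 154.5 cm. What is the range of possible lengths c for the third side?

61.4 < c ≤ 65.1

Triangle inequality alone gives 61.4 < c < 89.4.
The perimeter condition gives c ≤ 154.5 − 14.0 − 75.4 = 65.1.
Intersecting the two: 61.4 < c ≤ 65.1.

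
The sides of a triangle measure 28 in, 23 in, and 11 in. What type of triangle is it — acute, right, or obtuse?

Compare the square of the longest side to the sum of squares of the other two: 11² + 23² = 650 < 784 = 28².

obtuse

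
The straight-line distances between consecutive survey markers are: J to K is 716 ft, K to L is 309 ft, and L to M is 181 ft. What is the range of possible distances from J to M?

226 ≤ JM ≤ 1206 ft

The maximum is all hops collinear in one direction: 716 + 309 + 181 = 1206.
The longest hop is 716; the others sum to 490. Folding the others back against it leaves at least 716 − 490 = 226.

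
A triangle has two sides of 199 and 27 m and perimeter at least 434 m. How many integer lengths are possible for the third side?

18

Triangle inequality: 172 < x < 226. Perimeter ≥ 434 gives x ≥ 434 − 199 − 27 = 208.
So 208 ≤ x < 226; integers 208 through 225: 18 values.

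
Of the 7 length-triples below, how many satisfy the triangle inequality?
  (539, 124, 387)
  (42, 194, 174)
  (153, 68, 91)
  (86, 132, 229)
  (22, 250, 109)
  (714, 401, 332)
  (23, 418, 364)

(124,387,539): 124+387 ≤ 539 → not valid
(42,174,194): 42+174 > 194 → valid
(68,91,153): 68+91 > 153 → valid
(86,132,229): 86+132 ≤ 229 → not valid
(22,109,250): 22+109 ≤ 250 → not valid
(332,401,714): 332+401 > 714 → valid
(23,364,418): 23+364 ≤ 418 → not valid
3 of the 7 triples form a triangle.

3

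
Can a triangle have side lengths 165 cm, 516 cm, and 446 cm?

Yes

The longest side is 516, and the other two sum to 611.
Since 611 > 516, the triangle inequality holds.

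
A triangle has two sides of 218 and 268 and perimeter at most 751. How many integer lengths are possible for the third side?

Triangle inequality: 50 < x < 486. Perimeter ≤ 751 gives x ≤ 751 − 218 − 268 = 265.
So 50 < x ≤ 265; integers 51 through 265: 215 values.

215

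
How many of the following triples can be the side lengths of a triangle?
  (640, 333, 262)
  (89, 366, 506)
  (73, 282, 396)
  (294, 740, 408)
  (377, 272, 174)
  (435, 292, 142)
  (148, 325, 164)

1

(262,333,640): 262+333 ≤ 640 → not valid
(89,366,506): 89+366 ≤ 506 → not valid
(73,282,396): 73+282 ≤ 396 → not valid
(294,408,740): 294+408 ≤ 740 → not valid
(174,272,377): 174+272 > 377 → valid
(142,292,435): 142+292 ≤ 435 → not valid
(148,164,325): 148+164 ≤ 325 → not valid
1 of the 7 triples forms a triangle.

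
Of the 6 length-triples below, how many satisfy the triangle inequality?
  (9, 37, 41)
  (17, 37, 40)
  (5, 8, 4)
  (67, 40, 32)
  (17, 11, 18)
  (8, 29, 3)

(9,37,41): 9+37 > 41 → valid
(17,37,40): 17+37 > 40 → valid
(4,5,8): 4+5 > 8 → valid
(32,40,67): 32+40 > 67 → valid
(11,17,18): 11+17 > 18 → valid
(3,8,29): 3+8 ≤ 29 → not valid
5 of the 6 triples form a triangle.

5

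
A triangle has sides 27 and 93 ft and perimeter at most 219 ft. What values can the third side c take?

Triangle inequality alone gives 66 < c < 120.
The perimeter condition gives c ≤ 219 − 27 − 93 = 99.
Intersecting the two: 66 < c ≤ 99.

66 < c ≤ 99 ft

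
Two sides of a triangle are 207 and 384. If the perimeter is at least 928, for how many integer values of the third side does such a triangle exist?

254

Triangle inequality: 177 < x < 591. Perimeter ≥ 928 gives x ≥ 928 − 207 − 384 = 337.
So 337 ≤ x < 591; integers 337 through 590: 254 values.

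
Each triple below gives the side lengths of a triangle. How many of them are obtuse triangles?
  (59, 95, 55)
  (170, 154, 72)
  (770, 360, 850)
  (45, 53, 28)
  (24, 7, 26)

(59,95,55): 55²+59² = 6506 < 9025 = 95² → obtuse
(170,154,72): 72²+154² = 28900 = 170² → right
(770,360,850): 360²+770² = 722500 = 850² → right
(45,53,28): 28²+45² = 2809 = 53² → right
(24,7,26): 7²+24² = 625 < 676 = 26² → obtuse
2 of the 5 are obtuse.

2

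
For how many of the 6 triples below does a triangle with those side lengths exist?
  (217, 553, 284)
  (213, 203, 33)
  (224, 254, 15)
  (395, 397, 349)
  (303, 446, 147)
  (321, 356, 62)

4

(217,284,553): 217+284 ≤ 553 → not valid
(33,203,213): 33+203 > 213 → valid
(15,224,254): 15+224 ≤ 254 → not valid
(349,395,397): 349+395 > 397 → valid
(147,303,446): 147+303 > 446 → valid
(62,321,356): 62+321 > 356 → valid
4 of the 6 triples form a triangle.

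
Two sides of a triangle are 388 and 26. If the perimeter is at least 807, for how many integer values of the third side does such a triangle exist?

21

Triangle inequality: 362 < x < 414. Perimeter ≥ 807 gives x ≥ 807 − 388 − 26 = 393.
So 393 ≤ x < 414; integers 393 through 413: 21 values.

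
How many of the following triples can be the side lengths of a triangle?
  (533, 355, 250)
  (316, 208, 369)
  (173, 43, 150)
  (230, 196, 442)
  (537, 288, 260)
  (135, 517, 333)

4

(250,355,533): 250+355 > 533 → valid
(208,316,369): 208+316 > 369 → valid
(43,150,173): 43+150 > 173 → valid
(196,230,442): 196+230 ≤ 442 → not valid
(260,288,537): 260+288 > 537 → valid
(135,333,517): 135+333 ≤ 517 → not valid
4 of the 6 triples form a triangle.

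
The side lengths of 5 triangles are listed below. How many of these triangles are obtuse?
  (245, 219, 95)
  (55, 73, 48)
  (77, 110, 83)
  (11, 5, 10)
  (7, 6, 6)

(245,219,95): 95²+219² = 56986 < 60025 = 245² → obtuse
(55,73,48): 48²+55² = 5329 = 73² → right
(77,110,83): 77²+83² = 12818 > 12100 = 110² → acute
(11,5,10): 5²+10² = 125 > 121 = 11² → acute
(7,6,6): 6²+6² = 72 > 49 = 7² → acute
1 of the 5 is obtuse.

1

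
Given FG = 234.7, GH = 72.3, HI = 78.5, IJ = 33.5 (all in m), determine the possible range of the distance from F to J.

50.4 ≤ FJ ≤ 419.0 m

The maximum is all hops collinear in one direction: 234.7 + 72.3 + 78.5 + 33.5 = 419.0.
The longest hop is 234.7; the others sum to 184.3. Folding the others back against it leaves at least 234.7 − 184.3 = 50.4.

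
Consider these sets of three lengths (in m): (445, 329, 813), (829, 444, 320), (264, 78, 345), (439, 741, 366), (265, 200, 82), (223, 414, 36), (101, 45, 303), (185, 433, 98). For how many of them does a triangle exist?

(329,445,813): 329+445 ≤ 813 → not valid
(320,444,829): 320+444 ≤ 829 → not valid
(78,264,345): 78+264 ≤ 345 → not valid
(366,439,741): 366+439 > 741 → valid
(82,200,265): 82+200 > 265 → valid
(36,223,414): 36+223 ≤ 414 → not valid
(45,101,303): 45+101 ≤ 303 → not valid
(98,185,433): 98+185 ≤ 433 → not valid
2 of the 8 triples form a triangle.

2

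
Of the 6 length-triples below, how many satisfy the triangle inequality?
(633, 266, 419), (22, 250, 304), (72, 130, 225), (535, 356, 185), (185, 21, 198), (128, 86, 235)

3

(266,419,633): 266+419 > 633 → valid
(22,250,304): 22+250 ≤ 304 → not valid
(72,130,225): 72+130 ≤ 225 → not valid
(185,356,535): 185+356 > 535 → valid
(21,185,198): 21+185 > 198 → valid
(86,128,235): 86+128 ≤ 235 → not valid
3 of the 6 triples form a triangle.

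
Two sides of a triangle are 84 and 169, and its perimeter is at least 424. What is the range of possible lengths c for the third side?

Triangle inequality alone gives 85 < c < 253.
The perimeter condition gives c ≥ 424 − 84 − 169 = 171.
Intersecting the two: 171 ≤ c < 253.

171 ≤ c < 253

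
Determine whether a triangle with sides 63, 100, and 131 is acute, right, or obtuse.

Compare the square of the longest side to the sum of squares of the other two: 63² + 100² = 13969 < 17161 = 131².

obtuse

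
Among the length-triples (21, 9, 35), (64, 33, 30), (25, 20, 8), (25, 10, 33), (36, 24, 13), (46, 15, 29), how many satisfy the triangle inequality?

3

(9,21,35): 9+21 ≤ 35 → not valid
(30,33,64): 30+33 ≤ 64 → not valid
(8,20,25): 8+20 > 25 → valid
(10,25,33): 10+25 > 33 → valid
(13,24,36): 13+24 > 36 → valid
(15,29,46): 15+29 ≤ 46 → not valid
3 of the 6 triples form a triangle.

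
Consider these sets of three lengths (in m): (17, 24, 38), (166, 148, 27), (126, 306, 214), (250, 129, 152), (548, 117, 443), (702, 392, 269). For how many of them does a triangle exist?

(17,24,38): 17+24 > 38 → valid
(27,148,166): 27+148 > 166 → valid
(126,214,306): 126+214 > 306 → valid
(129,152,250): 129+152 > 250 → valid
(117,443,548): 117+443 > 548 → valid
(269,392,702): 269+392 ≤ 702 → not valid
5 of the 6 triples form a triangle.

5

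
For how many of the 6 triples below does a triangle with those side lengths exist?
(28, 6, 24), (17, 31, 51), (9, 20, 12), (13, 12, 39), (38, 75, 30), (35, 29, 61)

(6,24,28): 6+24 > 28 → valid
(17,31,51): 17+31 ≤ 51 → not valid
(9,12,20): 9+12 > 20 → valid
(12,13,39): 12+13 ≤ 39 → not valid
(30,38,75): 30+38 ≤ 75 → not valid
(29,35,61): 29+35 > 61 → valid
3 of the 6 triples form a triangle.

3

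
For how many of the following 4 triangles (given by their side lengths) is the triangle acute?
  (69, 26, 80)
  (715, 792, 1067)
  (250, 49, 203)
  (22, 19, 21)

(69,26,80): 26²+69² = 5437 < 6400 = 80² → obtuse
(715,792,1067): 715²+792² = 1138489 = 1067² → right
(250,49,203): 49²+203² = 43610 < 62500 = 250² → obtuse
(22,19,21): 19²+21² = 802 > 484 = 22² → acute
1 of the 4 is acute.

1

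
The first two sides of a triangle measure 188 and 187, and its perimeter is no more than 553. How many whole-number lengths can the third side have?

177

Triangle inequality: 1 < x < 375. Perimeter ≤ 553 gives x ≤ 553 − 188 − 187 = 178.
So 1 < x ≤ 178; integers 2 through 178: 177 values.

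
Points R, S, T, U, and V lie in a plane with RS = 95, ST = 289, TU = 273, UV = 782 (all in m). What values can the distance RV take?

The maximum is all hops collinear in one direction: 95 + 289 + 273 + 782 = 1439.
The longest hop is 782; the others sum to 657. Folding the others back against it leaves at least 782 − 657 = 125.

125 ≤ RV ≤ 1439 m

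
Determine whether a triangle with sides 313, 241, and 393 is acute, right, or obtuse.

acute

Compare the square of the longest side to the sum of squares of the other two: 241² + 313² = 156050 > 154449 = 393².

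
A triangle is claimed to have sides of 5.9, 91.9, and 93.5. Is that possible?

Yes

The longest side is 93.5, and the other two sum to 97.8.
Since 97.8 > 93.5, the triangle inequality holds.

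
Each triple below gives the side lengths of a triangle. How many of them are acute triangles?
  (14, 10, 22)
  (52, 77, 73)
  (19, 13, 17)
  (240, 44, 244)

(14,10,22): 10²+14² = 296 < 484 = 22² → obtuse
(52,77,73): 52²+73² = 8033 > 5929 = 77² → acute
(19,13,17): 13²+17² = 458 > 361 = 19² → acute
(240,44,244): 44²+240² = 59536 = 244² → right
2 of the 4 are acute.

2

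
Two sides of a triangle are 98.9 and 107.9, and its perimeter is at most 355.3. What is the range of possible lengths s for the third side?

Triangle inequality alone gives 9.0 < s < 206.8.
The perimeter condition gives s ≤ 355.3 − 98.9 − 107.9 = 148.5.
Intersecting the two: 9.0 < s ≤ 148.5.

9.0 < s ≤ 148.5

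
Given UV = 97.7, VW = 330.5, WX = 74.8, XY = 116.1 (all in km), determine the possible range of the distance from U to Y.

41.9 ≤ UY ≤ 619.1 km

The maximum is all hops collinear in one direction: 97.7 + 330.5 + 74.8 + 116.1 = 619.1.
The longest hop is 330.5; the others sum to 288.6. Folding the others back against it leaves at least 330.5 − 288.6 = 41.9.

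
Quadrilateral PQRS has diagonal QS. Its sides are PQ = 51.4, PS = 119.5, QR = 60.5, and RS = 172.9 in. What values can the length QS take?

112.4 < QS < 170.9

From triangle PQS: |51.4 − 119.5| < QS < 51.4 + 119.5, i.e. 68.1 < QS < 170.9.
From triangle RQS: 112.4 < QS < 233.4.
Both must hold, so QS lies in the intersection.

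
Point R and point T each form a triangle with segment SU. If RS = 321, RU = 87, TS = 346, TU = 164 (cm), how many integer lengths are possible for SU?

From triangle RSU: 234 < SU < 408.
From triangle TSU: 182 < SU < 510.
Intersection: 234 < SU < 408, so integers 235 through 407: 173 values.

173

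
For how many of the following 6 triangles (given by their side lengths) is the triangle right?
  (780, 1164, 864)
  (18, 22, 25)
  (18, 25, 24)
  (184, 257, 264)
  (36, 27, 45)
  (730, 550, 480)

(780,1164,864): 780²+864² = 1354896 = 1164² → right
(18,22,25): 18²+22² = 808 > 625 = 25² → acute
(18,25,24): 18²+24² = 900 > 625 = 25² → acute
(184,257,264): 184²+257² = 99905 > 69696 = 264² → acute
(36,27,45): 27²+36² = 2025 = 45² → right
(730,550,480): 480²+550² = 532900 = 730² → right
3 of the 6 are right.

3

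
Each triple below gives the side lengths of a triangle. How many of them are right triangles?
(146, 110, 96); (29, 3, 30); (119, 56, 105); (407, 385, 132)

(146,110,96): 96²+110² = 21316 = 146² → right
(29,3,30): 3²+29² = 850 < 900 = 30² → obtuse
(119,56,105): 56²+105² = 14161 = 119² → right
(407,385,132): 132²+385² = 165649 = 407² → right
3 of the 4 are right.

3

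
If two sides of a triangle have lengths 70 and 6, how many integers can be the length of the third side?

The third side lies in the open interval (64, 76).
Integers from 65 to 75 inclusive: 75 − 65 + 1 = 11.

11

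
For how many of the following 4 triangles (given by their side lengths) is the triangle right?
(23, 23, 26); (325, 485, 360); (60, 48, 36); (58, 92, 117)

(23,23,26): 23²+23² = 1058 > 676 = 26² → acute
(325,485,360): 325²+360² = 235225 = 485² → right
(60,48,36): 36²+48² = 3600 = 60² → right
(58,92,117): 58²+92² = 11828 < 13689 = 117² → obtuse
2 of the 4 are right.

2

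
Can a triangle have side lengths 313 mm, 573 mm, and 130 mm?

No

The longest side is 573, but the other two sum to only 443.
443 < 573, so the triangle inequality fails.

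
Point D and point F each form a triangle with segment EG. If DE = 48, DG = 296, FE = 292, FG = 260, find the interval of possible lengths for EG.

248 < EG < 344

From triangle DEG: |48 − 296| < EG < 48 + 296, i.e. 248 < EG < 344.
From triangle FEG: 32 < EG < 552.
Both must hold, so EG lies in the intersection.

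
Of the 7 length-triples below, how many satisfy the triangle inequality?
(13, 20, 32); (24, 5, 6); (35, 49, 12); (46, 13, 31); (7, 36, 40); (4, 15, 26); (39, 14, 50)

(13,20,32): 13+20 > 32 → valid
(5,6,24): 5+6 ≤ 24 → not valid
(12,35,49): 12+35 ≤ 49 → not valid
(13,31,46): 13+31 ≤ 46 → not valid
(7,36,40): 7+36 > 40 → valid
(4,15,26): 4+15 ≤ 26 → not valid
(14,39,50): 14+39 > 50 → valid
3 of the 7 triples form a triangle.

3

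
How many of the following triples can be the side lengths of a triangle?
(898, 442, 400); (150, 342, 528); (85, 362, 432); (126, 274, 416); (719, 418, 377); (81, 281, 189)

(400,442,898): 400+442 ≤ 898 → not valid
(150,342,528): 150+342 ≤ 528 → not valid
(85,362,432): 85+362 > 432 → valid
(126,274,416): 126+274 ≤ 416 → not valid
(377,418,719): 377+418 > 719 → valid
(81,189,281): 81+189 ≤ 281 → not valid
2 of the 6 triples form a triangle.

2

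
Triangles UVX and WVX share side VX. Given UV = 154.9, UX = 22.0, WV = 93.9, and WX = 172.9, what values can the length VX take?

132.9 < VX < 176.9

From triangle UVX: |154.9 − 22.0| < VX < 154.9 + 22.0, i.e. 132.9 < VX < 176.9.
From triangle WVX: 79.0 < VX < 266.8.
Both must hold, so VX lies in the intersection.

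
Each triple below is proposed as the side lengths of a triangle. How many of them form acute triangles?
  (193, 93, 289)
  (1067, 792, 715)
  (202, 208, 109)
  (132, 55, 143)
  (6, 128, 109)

1

(193,93,289): 93+193 ≤ 289, not a triangle
(1067,792,715): 715²+792² = 1138489 = 1067² → right
(202,208,109): 109²+202² = 52685 > 43264 = 208² → acute
(132,55,143): 55²+132² = 20449 = 143² → right
(6,128,109): 6+109 ≤ 128, not a triangle
1 of the 5 is acute.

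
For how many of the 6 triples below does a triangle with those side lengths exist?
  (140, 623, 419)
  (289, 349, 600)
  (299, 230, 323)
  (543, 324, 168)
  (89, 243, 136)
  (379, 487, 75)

(140,419,623): 140+419 ≤ 623 → not valid
(289,349,600): 289+349 > 600 → valid
(230,299,323): 230+299 > 323 → valid
(168,324,543): 168+324 ≤ 543 → not valid
(89,136,243): 89+136 ≤ 243 → not valid
(75,379,487): 75+379 ≤ 487 → not valid
2 of the 6 triples form a triangle.

2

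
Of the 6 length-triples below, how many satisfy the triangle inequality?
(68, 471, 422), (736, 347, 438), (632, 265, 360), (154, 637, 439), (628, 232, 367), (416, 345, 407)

3

(68,422,471): 68+422 > 471 → valid
(347,438,736): 347+438 > 736 → valid
(265,360,632): 265+360 ≤ 632 → not valid
(154,439,637): 154+439 ≤ 637 → not valid
(232,367,628): 232+367 ≤ 628 → not valid
(345,407,416): 345+407 > 416 → valid
3 of the 6 triples form a triangle.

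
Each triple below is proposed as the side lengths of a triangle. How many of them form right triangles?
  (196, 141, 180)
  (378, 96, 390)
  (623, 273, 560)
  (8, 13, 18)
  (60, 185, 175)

3

(196,141,180): 141²+180² = 52281 > 38416 = 196² → acute
(378,96,390): 96²+378² = 152100 = 390² → right
(623,273,560): 273²+560² = 388129 = 623² → right
(8,13,18): 8²+13² = 233 < 324 = 18² → obtuse
(60,185,175): 60²+175² = 34225 = 185² → right
3 of the 5 are right.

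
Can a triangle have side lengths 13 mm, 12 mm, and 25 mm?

No

The two shorter sides sum to 25, exactly equal to the longest side 25.
That gives only a degenerate (flat) triangle — the inequality must be strict.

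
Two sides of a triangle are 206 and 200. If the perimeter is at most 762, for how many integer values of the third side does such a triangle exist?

350

Triangle inequality: 6 < x < 406. Perimeter ≤ 762 gives x ≤ 762 − 206 − 200 = 356.
So 6 < x ≤ 356; integers 7 through 356: 350 values.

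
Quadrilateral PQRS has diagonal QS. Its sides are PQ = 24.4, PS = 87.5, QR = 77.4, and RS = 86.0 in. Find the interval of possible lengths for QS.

From triangle PQS: |24.4 − 87.5| < QS < 24.4 + 87.5, i.e. 63.1 < QS < 111.9.
From triangle RQS: 8.6 < QS < 163.4.
Both must hold, so QS lies in the intersection.

63.1 < QS < 111.9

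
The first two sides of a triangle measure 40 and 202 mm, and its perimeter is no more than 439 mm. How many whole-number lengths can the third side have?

35

Triangle inequality: 162 < x < 242. Perimeter ≤ 439 gives x ≤ 439 − 40 − 202 = 197.
So 162 < x ≤ 197; integers 163 through 197: 35 values.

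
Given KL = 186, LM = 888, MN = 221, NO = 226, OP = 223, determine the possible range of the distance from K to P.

The maximum is all hops collinear in one direction: 186 + 888 + 221 + 226 + 223 = 1744.
The longest hop is 888; the others sum to 856. Folding the others back against it leaves at least 888 − 856 = 32.

32 ≤ KP ≤ 1744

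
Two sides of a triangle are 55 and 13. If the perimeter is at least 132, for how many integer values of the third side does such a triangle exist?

4

Triangle inequality: 42 < x < 68. Perimeter ≥ 132 gives x ≥ 132 − 55 − 13 = 64.
So 64 ≤ x < 68; integers 64 through 67: 4 values.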